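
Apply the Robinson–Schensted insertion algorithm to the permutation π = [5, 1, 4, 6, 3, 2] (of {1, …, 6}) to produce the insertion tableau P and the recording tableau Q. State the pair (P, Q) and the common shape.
P = [1, 2, 6] / [3] / [4] / [5];  Q = [1, 3, 4] / [2] / [5] / [6];  common shape = (3, 1, 1, 1)

Row-insert the values π_1, π_2, … into P one at a time, bumping the leftmost entry strictly greater than the inserted value down to the next row. The recording tableau Q records, in position (i, j), the step at which that cell was added to P.
  Insert 5 (step 1): P = [5];  Q = [1]
  Insert 1 (step 2): P = [1] / [5];  Q = [1] / [2]
  Insert 4 (step 3): P = [1, 4] / [5];  Q = [1, 3] / [2]
  Insert 6 (step 4): P = [1, 4, 6] / [5];  Q = [1, 3, 4] / [2]
  Insert 3 (step 5): P = [1, 3, 6] / [4] / [5];  Q = [1, 3, 4] / [2] / [5]
  Insert 2 (step 6): P = [1, 2, 6] / [3] / [4] / [5];  Q = [1, 3, 4] / [2] / [5] / [6]
Final shape: (3, 1, 1, 1).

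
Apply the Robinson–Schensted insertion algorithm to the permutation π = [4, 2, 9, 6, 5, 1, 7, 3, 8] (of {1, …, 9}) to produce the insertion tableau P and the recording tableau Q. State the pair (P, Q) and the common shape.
P = [1, 3, 7, 8] / [2, 5] / [4, 6] / [9];  Q = [1, 3, 7, 9] / [2, 4] / [5, 8] / [6];  common shape = (4, 2, 2, 1)

Row-insert the values π_1, π_2, … into P one at a time, bumping the leftmost entry strictly greater than the inserted value down to the next row. The recording tableau Q records, in position (i, j), the step at which that cell was added to P.
  Insert 4 (step 1): P = [4];  Q = [1]
  Insert 2 (step 2): P = [2] / [4];  Q = [1] / [2]
  Insert 9 (step 3): P = [2, 9] / [4];  Q = [1, 3] / [2]
  Insert 6 (step 4): P = [2, 6] / [4, 9];  Q = [1, 3] / [2, 4]
  Insert 5 (step 5): P = [2, 5] / [4, 6] / [9];  Q = [1, 3] / [2, 4] / [5]
  Insert 1 (step 6): P = [1, 5] / [2, 6] / [4] / [9];  Q = [1, 3] / [2, 4] / [5] / [6]
  Insert 7 (step 7): P = [1, 5, 7] / [2, 6] / [4] / [9];  Q = [1, 3, 7] / [2, 4] / [5] / [6]
  Insert 3 (step 8): P = [1, 3, 7] / [2, 5] / [4, 6] / [9];  Q = [1, 3, 7] / [2, 4] / [5, 8] / [6]
  Insert 8 (step 9): P = [1, 3, 7, 8] / [2, 5] / [4, 6] / [9];  Q = [1, 3, 7, 9] / [2, 4] / [5, 8] / [6]
Final shape: (4, 2, 2, 1).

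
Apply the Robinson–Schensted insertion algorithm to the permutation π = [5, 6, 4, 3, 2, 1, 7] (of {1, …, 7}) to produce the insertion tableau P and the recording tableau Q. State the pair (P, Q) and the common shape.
P = [1, 6, 7] / [2] / [3] / [4] / [5];  Q = [1, 2, 7] / [3] / [4] / [5] / [6];  common shape = (3, 1, 1, 1, 1)

Row-insert the values π_1, π_2, … into P one at a time, bumping the leftmost entry strictly greater than the inserted value down to the next row. The recording tableau Q records, in position (i, j), the step at which that cell was added to P.
  Insert 5 (step 1): P = [5];  Q = [1]
  Insert 6 (step 2): P = [5, 6];  Q = [1, 2]
  Insert 4 (step 3): P = [4, 6] / [5];  Q = [1, 2] / [3]
  Insert 3 (step 4): P = [3, 6] / [4] / [5];  Q = [1, 2] / [3] / [4]
  Insert 2 (step 5): P = [2, 6] / [3] / [4] / [5];  Q = [1, 2] / [3] / [4] / [5]
  Insert 1 (step 6): P = [1, 6] / [2] / [3] / [4] / [5];  Q = [1, 2] / [3] / [4] / [5] / [6]
  Insert 7 (step 7): P = [1, 6, 7] / [2] / [3] / [4] / [5];  Q = [1, 2, 7] / [3] / [4] / [5] / [6]
Final shape: (3, 1, 1, 1, 1).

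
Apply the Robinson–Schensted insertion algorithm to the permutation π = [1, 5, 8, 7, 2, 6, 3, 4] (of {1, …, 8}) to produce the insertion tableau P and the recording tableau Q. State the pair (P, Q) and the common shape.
P = [1, 2, 3, 4] / [5, 6] / [7] / [8];  Q = [1, 2, 3, 8] / [4, 6] / [5] / [7];  common shape = (4, 2, 1, 1)

Row-insert the values π_1, π_2, … into P one at a time, bumping the leftmost entry strictly greater than the inserted value down to the next row. The recording tableau Q records, in position (i, j), the step at which that cell was added to P.
  Insert 1 (step 1): P = [1];  Q = [1]
  Insert 5 (step 2): P = [1, 5];  Q = [1, 2]
  Insert 8 (step 3): P = [1, 5, 8];  Q = [1, 2, 3]
  Insert 7 (step 4): P = [1, 5, 7] / [8];  Q = [1, 2, 3] / [4]
  Insert 2 (step 5): P = [1, 2, 7] / [5] / [8];  Q = [1, 2, 3] / [4] / [5]
  Insert 6 (step 6): P = [1, 2, 6] / [5, 7] / [8];  Q = [1, 2, 3] / [4, 6] / [5]
  Insert 3 (step 7): P = [1, 2, 3] / [5, 6] / [7] / [8];  Q = [1, 2, 3] / [4, 6] / [5] / [7]
  Insert 4 (step 8): P = [1, 2, 3, 4] / [5, 6] / [7] / [8];  Q = [1, 2, 3, 8] / [4, 6] / [5] / [7]
Final shape: (4, 2, 1, 1).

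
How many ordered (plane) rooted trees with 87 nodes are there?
C_86 = 4180080073556524734514695828170907458428751314320

These ordered rooted trees are counted by the Catalan number C_n = (1/(n + 1)) · C(2n, n). For n = 86: C_86 = (1/87) · C(172, 86) = 363666966399417651902778537050868948883301364345840/87 = 4180080073556524734514695828170907458428751314320.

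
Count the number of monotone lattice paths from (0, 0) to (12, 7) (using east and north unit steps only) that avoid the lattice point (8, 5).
Number of paths = 31083

Total paths from (0, 0) to (12, 7): C(19, 12) = 50388. Paths through (8, 5): (paths (0, 0) → (8, 5)) × (paths (8, 5) → (12, 7)) = C(13, 8) · C(6, 4) = 1287 · 15 = 19305. Avoidance count = 50388 − 19305 = 31083.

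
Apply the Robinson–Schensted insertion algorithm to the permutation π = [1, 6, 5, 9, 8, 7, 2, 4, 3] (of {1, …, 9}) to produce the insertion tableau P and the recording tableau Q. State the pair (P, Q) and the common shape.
P = [1, 2, 3] / [4, 7] / [5, 8] / [6] / [9];  Q = [1, 2, 4] / [3, 5] / [6, 8] / [7] / [9];  common shape = (3, 2, 2, 1, 1)

Row-insert the values π_1, π_2, … into P one at a time, bumping the leftmost entry strictly greater than the inserted value down to the next row. The recording tableau Q records, in position (i, j), the step at which that cell was added to P.
  Insert 1 (step 1): P = [1];  Q = [1]
  Insert 6 (step 2): P = [1, 6];  Q = [1, 2]
  Insert 5 (step 3): P = [1, 5] / [6];  Q = [1, 2] / [3]
  Insert 9 (step 4): P = [1, 5, 9] / [6];  Q = [1, 2, 4] / [3]
  Insert 8 (step 5): P = [1, 5, 8] / [6, 9];  Q = [1, 2, 4] / [3, 5]
  Insert 7 (step 6): P = [1, 5, 7] / [6, 8] / [9];  Q = [1, 2, 4] / [3, 5] / [6]
  Insert 2 (step 7): P = [1, 2, 7] / [5, 8] / [6] / [9];  Q = [1, 2, 4] / [3, 5] / [6] / [7]
  Insert 4 (step 8): P = [1, 2, 4] / [5, 7] / [6, 8] / [9];  Q = [1, 2, 4] / [3, 5] / [6, 8] / [7]
  Insert 3 (step 9): P = [1, 2, 3] / [4, 7] / [5, 8] / [6] / [9];  Q = [1, 2, 4] / [3, 5] / [6, 8] / [7] / [9]
Final shape: (3, 2, 2, 1, 1).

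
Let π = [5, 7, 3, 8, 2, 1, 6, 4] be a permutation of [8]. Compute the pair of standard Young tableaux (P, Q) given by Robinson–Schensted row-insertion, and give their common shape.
P = [1, 4, 8] / [2, 6] / [3, 7] / [5];  Q = [1, 2, 4] / [3, 7] / [5, 8] / [6];  common shape = (3, 2, 2, 1)

Row-insert the values π_1, π_2, … into P one at a time, bumping the leftmost entry strictly greater than the inserted value down to the next row. The recording tableau Q records, in position (i, j), the step at which that cell was added to P.
  Insert 5 (step 1): P = [5];  Q = [1]
  Insert 7 (step 2): P = [5, 7];  Q = [1, 2]
  Insert 3 (step 3): P = [3, 7] / [5];  Q = [1, 2] / [3]
  Insert 8 (step 4): P = [3, 7, 8] / [5];  Q = [1, 2, 4] / [3]
  Insert 2 (step 5): P = [2, 7, 8] / [3] / [5];  Q = [1, 2, 4] / [3] / [5]
  Insert 1 (step 6): P = [1, 7, 8] / [2] / [3] / [5];  Q = [1, 2, 4] / [3] / [5] / [6]
  Insert 6 (step 7): P = [1, 6, 8] / [2, 7] / [3] / [5];  Q = [1, 2, 4] / [3, 7] / [5] / [6]
  Insert 4 (step 8): P = [1, 4, 8] / [2, 6] / [3, 7] / [5];  Q = [1, 2, 4] / [3, 7] / [5, 8] / [6]
Final shape: (3, 2, 2, 1).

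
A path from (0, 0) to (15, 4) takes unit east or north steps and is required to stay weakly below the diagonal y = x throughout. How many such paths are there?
Number of paths = 2907

By the reflection principle (André's argument), the number of monotone paths to (15, 4) with n ≤ m that never go above y = x is C(19, 15) − C(19, 16) = 3876 − 969 = 2907.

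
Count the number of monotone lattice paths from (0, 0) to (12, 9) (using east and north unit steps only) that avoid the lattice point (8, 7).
Number of paths = 197405

Total paths from (0, 0) to (12, 9): C(21, 12) = 293930. Paths through (8, 7): (paths (0, 0) → (8, 7)) × (paths (8, 7) → (12, 9)) = C(15, 8) · C(6, 4) = 6435 · 15 = 96525. Avoidance count = 293930 − 96525 = 197405.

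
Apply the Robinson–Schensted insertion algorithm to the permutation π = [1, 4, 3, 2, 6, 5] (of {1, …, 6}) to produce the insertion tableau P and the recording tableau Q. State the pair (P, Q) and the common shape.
P = [1, 2, 5] / [3, 6] / [4];  Q = [1, 2, 5] / [3, 6] / [4];  common shape = (3, 2, 1)

Row-insert the values π_1, π_2, … into P one at a time, bumping the leftmost entry strictly greater than the inserted value down to the next row. The recording tableau Q records, in position (i, j), the step at which that cell was added to P.
  Insert 1 (step 1): P = [1];  Q = [1]
  Insert 4 (step 2): P = [1, 4];  Q = [1, 2]
  Insert 3 (step 3): P = [1, 3] / [4];  Q = [1, 2] / [3]
  Insert 2 (step 4): P = [1, 2] / [3] / [4];  Q = [1, 2] / [3] / [4]
  Insert 6 (step 5): P = [1, 2, 6] / [3] / [4];  Q = [1, 2, 5] / [3] / [4]
  Insert 5 (step 6): P = [1, 2, 5] / [3, 6] / [4];  Q = [1, 2, 5] / [3, 6] / [4]
Final shape: (3, 2, 1).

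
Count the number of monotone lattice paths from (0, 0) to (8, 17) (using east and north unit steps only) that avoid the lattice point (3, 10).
Number of paths = 855063

Total paths from (0, 0) to (8, 17): C(25, 8) = 1081575. Paths through (3, 10): (paths (0, 0) → (3, 10)) × (paths (3, 10) → (8, 17)) = C(13, 3) · C(12, 5) = 286 · 792 = 226512. Avoidance count = 1081575 − 226512 = 855063.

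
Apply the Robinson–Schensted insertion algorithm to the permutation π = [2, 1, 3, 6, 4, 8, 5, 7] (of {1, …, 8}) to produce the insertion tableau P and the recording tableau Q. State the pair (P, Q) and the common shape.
P = [1, 3, 4, 5, 7] / [2, 6, 8];  Q = [1, 3, 4, 6, 8] / [2, 5, 7];  common shape = (5, 3)

Row-insert the values π_1, π_2, … into P one at a time, bumping the leftmost entry strictly greater than the inserted value down to the next row. The recording tableau Q records, in position (i, j), the step at which that cell was added to P.
  Insert 2 (step 1): P = [2];  Q = [1]
  Insert 1 (step 2): P = [1] / [2];  Q = [1] / [2]
  Insert 3 (step 3): P = [1, 3] / [2];  Q = [1, 3] / [2]
  Insert 6 (step 4): P = [1, 3, 6] / [2];  Q = [1, 3, 4] / [2]
  Insert 4 (step 5): P = [1, 3, 4] / [2, 6];  Q = [1, 3, 4] / [2, 5]
  Insert 8 (step 6): P = [1, 3, 4, 8] / [2, 6];  Q = [1, 3, 4, 6] / [2, 5]
  Insert 5 (step 7): P = [1, 3, 4, 5] / [2, 6, 8];  Q = [1, 3, 4, 6] / [2, 5, 7]
  Insert 7 (step 8): P = [1, 3, 4, 5, 7] / [2, 6, 8];  Q = [1, 3, 4, 6, 8] / [2, 5, 7]
Final shape: (5, 3).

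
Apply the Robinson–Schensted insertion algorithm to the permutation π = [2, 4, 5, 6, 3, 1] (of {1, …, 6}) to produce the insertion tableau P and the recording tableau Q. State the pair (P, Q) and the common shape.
P = [1, 3, 5, 6] / [2] / [4];  Q = [1, 2, 3, 4] / [5] / [6];  common shape = (4, 1, 1)

Row-insert the values π_1, π_2, … into P one at a time, bumping the leftmost entry strictly greater than the inserted value down to the next row. The recording tableau Q records, in position (i, j), the step at which that cell was added to P.
  Insert 2 (step 1): P = [2];  Q = [1]
  Insert 4 (step 2): P = [2, 4];  Q = [1, 2]
  Insert 5 (step 3): P = [2, 4, 5];  Q = [1, 2, 3]
  Insert 6 (step 4): P = [2, 4, 5, 6];  Q = [1, 2, 3, 4]
  Insert 3 (step 5): P = [2, 3, 5, 6] / [4];  Q = [1, 2, 3, 4] / [5]
  Insert 1 (step 6): P = [1, 3, 5, 6] / [2] / [4];  Q = [1, 2, 3, 4] / [5] / [6]
Final shape: (4, 1, 1).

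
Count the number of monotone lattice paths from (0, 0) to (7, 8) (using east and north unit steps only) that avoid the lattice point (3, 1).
Number of paths = 5115

Total paths from (0, 0) to (7, 8): C(15, 7) = 6435. Paths through (3, 1): (paths (0, 0) → (3, 1)) × (paths (3, 1) → (7, 8)) = C(4, 3) · C(11, 4) = 4 · 330 = 1320. Avoidance count = 6435 − 1320 = 5115.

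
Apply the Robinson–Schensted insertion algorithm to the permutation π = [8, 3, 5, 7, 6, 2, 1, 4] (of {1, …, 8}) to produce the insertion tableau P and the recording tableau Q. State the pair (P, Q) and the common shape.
P = [1, 4, 6] / [2, 5] / [3] / [7] / [8];  Q = [1, 3, 4] / [2, 8] / [5] / [6] / [7];  common shape = (3, 2, 1, 1, 1)

Row-insert the values π_1, π_2, … into P one at a time, bumping the leftmost entry strictly greater than the inserted value down to the next row. The recording tableau Q records, in position (i, j), the step at which that cell was added to P.
  Insert 8 (step 1): P = [8];  Q = [1]
  Insert 3 (step 2): P = [3] / [8];  Q = [1] / [2]
  Insert 5 (step 3): P = [3, 5] / [8];  Q = [1, 3] / [2]
  Insert 7 (step 4): P = [3, 5, 7] / [8];  Q = [1, 3, 4] / [2]
  Insert 6 (step 5): P = [3, 5, 6] / [7] / [8];  Q = [1, 3, 4] / [2] / [5]
  Insert 2 (step 6): P = [2, 5, 6] / [3] / [7] / [8];  Q = [1, 3, 4] / [2] / [5] / [6]
  Insert 1 (step 7): P = [1, 5, 6] / [2] / [3] / [7] / [8];  Q = [1, 3, 4] / [2] / [5] / [6] / [7]
  Insert 4 (step 8): P = [1, 4, 6] / [2, 5] / [3] / [7] / [8];  Q = [1, 3, 4] / [2, 8] / [5] / [6] / [7]
Final shape: (3, 2, 1, 1, 1).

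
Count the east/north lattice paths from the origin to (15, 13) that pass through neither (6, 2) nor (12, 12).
Number of paths = 22819552

Inclusion–exclusion. Total paths: C(28, 15) = 37442160. Through P₁: C(8, 6)·C(20, 9) = 4702880. Through P₂: C(24, 12)·C(4, 3) = 10816624. Since P₁ is strictly southwest of P₂, a monotone path through both must visit P₁ then P₂; paths through both = C(8, 6)·C(16, 6)·C(4, 3) = 896896. Avoid both = 37442160 − 4702880 − 10816624 + 896896 = 22819552.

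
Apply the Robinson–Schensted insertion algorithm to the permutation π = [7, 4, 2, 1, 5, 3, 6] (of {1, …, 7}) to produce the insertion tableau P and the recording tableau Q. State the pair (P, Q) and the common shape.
P = [1, 3, 6] / [2, 5] / [4] / [7];  Q = [1, 5, 7] / [2, 6] / [3] / [4];  common shape = (3, 2, 1, 1)

Row-insert the values π_1, π_2, … into P one at a time, bumping the leftmost entry strictly greater than the inserted value down to the next row. The recording tableau Q records, in position (i, j), the step at which that cell was added to P.
  Insert 7 (step 1): P = [7];  Q = [1]
  Insert 4 (step 2): P = [4] / [7];  Q = [1] / [2]
  Insert 2 (step 3): P = [2] / [4] / [7];  Q = [1] / [2] / [3]
  Insert 1 (step 4): P = [1] / [2] / [4] / [7];  Q = [1] / [2] / [3] / [4]
  Insert 5 (step 5): P = [1, 5] / [2] / [4] / [7];  Q = [1, 5] / [2] / [3] / [4]
  Insert 3 (step 6): P = [1, 3] / [2, 5] / [4] / [7];  Q = [1, 5] / [2, 6] / [3] / [4]
  Insert 6 (step 7): P = [1, 3, 6] / [2, 5] / [4] / [7];  Q = [1, 5, 7] / [2, 6] / [3] / [4]
Final shape: (3, 2, 1, 1).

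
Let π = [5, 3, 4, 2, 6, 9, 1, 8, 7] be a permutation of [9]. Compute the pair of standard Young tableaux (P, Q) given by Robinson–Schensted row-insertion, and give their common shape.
P = [1, 4, 6, 7] / [2, 8] / [3, 9] / [5];  Q = [1, 3, 5, 6] / [2, 8] / [4, 9] / [7];  common shape = (4, 2, 2, 1)

Row-insert the values π_1, π_2, … into P one at a time, bumping the leftmost entry strictly greater than the inserted value down to the next row. The recording tableau Q records, in position (i, j), the step at which that cell was added to P.
  Insert 5 (step 1): P = [5];  Q = [1]
  Insert 3 (step 2): P = [3] / [5];  Q = [1] / [2]
  Insert 4 (step 3): P = [3, 4] / [5];  Q = [1, 3] / [2]
  Insert 2 (step 4): P = [2, 4] / [3] / [5];  Q = [1, 3] / [2] / [4]
  Insert 6 (step 5): P = [2, 4, 6] / [3] / [5];  Q = [1, 3, 5] / [2] / [4]
  Insert 9 (step 6): P = [2, 4, 6, 9] / [3] / [5];  Q = [1, 3, 5, 6] / [2] / [4]
  Insert 1 (step 7): P = [1, 4, 6, 9] / [2] / [3] / [5];  Q = [1, 3, 5, 6] / [2] / [4] / [7]
  Insert 8 (step 8): P = [1, 4, 6, 8] / [2, 9] / [3] / [5];  Q = [1, 3, 5, 6] / [2, 8] / [4] / [7]
  Insert 7 (step 9): P = [1, 4, 6, 7] / [2, 8] / [3, 9] / [5];  Q = [1, 3, 5, 6] / [2, 8] / [4, 9] / [7]
Final shape: (4, 2, 2, 1).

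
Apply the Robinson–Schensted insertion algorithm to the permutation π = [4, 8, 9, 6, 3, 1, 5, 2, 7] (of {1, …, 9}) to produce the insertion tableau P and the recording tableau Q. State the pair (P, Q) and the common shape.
P = [1, 2, 7] / [3, 5, 9] / [4, 6] / [8];  Q = [1, 2, 3] / [4, 7, 9] / [5, 8] / [6];  common shape = (3, 3, 2, 1)

Row-insert the values π_1, π_2, … into P one at a time, bumping the leftmost entry strictly greater than the inserted value down to the next row. The recording tableau Q records, in position (i, j), the step at which that cell was added to P.
  Insert 4 (step 1): P = [4];  Q = [1]
  Insert 8 (step 2): P = [4, 8];  Q = [1, 2]
  Insert 9 (step 3): P = [4, 8, 9];  Q = [1, 2, 3]
  Insert 6 (step 4): P = [4, 6, 9] / [8];  Q = [1, 2, 3] / [4]
  Insert 3 (step 5): P = [3, 6, 9] / [4] / [8];  Q = [1, 2, 3] / [4] / [5]
  Insert 1 (step 6): P = [1, 6, 9] / [3] / [4] / [8];  Q = [1, 2, 3] / [4] / [5] / [6]
  Insert 5 (step 7): P = [1, 5, 9] / [3, 6] / [4] / [8];  Q = [1, 2, 3] / [4, 7] / [5] / [6]
  Insert 2 (step 8): P = [1, 2, 9] / [3, 5] / [4, 6] / [8];  Q = [1, 2, 3] / [4, 7] / [5, 8] / [6]
  Insert 7 (step 9): P = [1, 2, 7] / [3, 5, 9] / [4, 6] / [8];  Q = [1, 2, 3] / [4, 7, 9] / [5, 8] / [6]
Final shape: (3, 3, 2, 1).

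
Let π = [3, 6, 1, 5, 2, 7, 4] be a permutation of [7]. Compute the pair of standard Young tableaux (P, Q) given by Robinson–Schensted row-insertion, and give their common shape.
P = [1, 2, 4] / [3, 5, 7] / [6];  Q = [1, 2, 6] / [3, 4, 7] / [5];  common shape = (3, 3, 1)

Row-insert the values π_1, π_2, … into P one at a time, bumping the leftmost entry strictly greater than the inserted value down to the next row. The recording tableau Q records, in position (i, j), the step at which that cell was added to P.
  Insert 3 (step 1): P = [3];  Q = [1]
  Insert 6 (step 2): P = [3, 6];  Q = [1, 2]
  Insert 1 (step 3): P = [1, 6] / [3];  Q = [1, 2] / [3]
  Insert 5 (step 4): P = [1, 5] / [3, 6];  Q = [1, 2] / [3, 4]
  Insert 2 (step 5): P = [1, 2] / [3, 5] / [6];  Q = [1, 2] / [3, 4] / [5]
  Insert 7 (step 6): P = [1, 2, 7] / [3, 5] / [6];  Q = [1, 2, 6] / [3, 4] / [5]
  Insert 4 (step 7): P = [1, 2, 4] / [3, 5, 7] / [6];  Q = [1, 2, 6] / [3, 4, 7] / [5]
Final shape: (3, 3, 1).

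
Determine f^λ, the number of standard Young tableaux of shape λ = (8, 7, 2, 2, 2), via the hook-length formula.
# SYT of shape (8, 7, 2, 2, 2) = 98760480

Hook-length formula: f^λ = n! / Π hook(c), product over all cells c of the Young diagram. For λ = (8, 7, 2, 2, 2), n = 21 boxes. Hook lengths by row (left-to-right, top-to-bottom): [12, 11, 7, 6, 5, 4, 3, 1]; [10, 9, 5, 4, 3, 2, 1]; [4, 3]; [3, 2]; [2, 1]. Product of hooks = 517321728000. So f^λ = 21! / 517321728000 = 51090942171709440000 / 517321728000 = 98760480.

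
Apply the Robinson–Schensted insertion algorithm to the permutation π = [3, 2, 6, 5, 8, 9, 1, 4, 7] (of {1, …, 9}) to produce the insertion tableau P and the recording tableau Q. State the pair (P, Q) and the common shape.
P = [1, 4, 7, 9] / [2, 5, 8] / [3, 6];  Q = [1, 3, 5, 6] / [2, 4, 9] / [7, 8];  common shape = (4, 3, 2)

Row-insert the values π_1, π_2, … into P one at a time, bumping the leftmost entry strictly greater than the inserted value down to the next row. The recording tableau Q records, in position (i, j), the step at which that cell was added to P.
  Insert 3 (step 1): P = [3];  Q = [1]
  Insert 2 (step 2): P = [2] / [3];  Q = [1] / [2]
  Insert 6 (step 3): P = [2, 6] / [3];  Q = [1, 3] / [2]
  Insert 5 (step 4): P = [2, 5] / [3, 6];  Q = [1, 3] / [2, 4]
  Insert 8 (step 5): P = [2, 5, 8] / [3, 6];  Q = [1, 3, 5] / [2, 4]
  Insert 9 (step 6): P = [2, 5, 8, 9] / [3, 6];  Q = [1, 3, 5, 6] / [2, 4]
  Insert 1 (step 7): P = [1, 5, 8, 9] / [2, 6] / [3];  Q = [1, 3, 5, 6] / [2, 4] / [7]
  Insert 4 (step 8): P = [1, 4, 8, 9] / [2, 5] / [3, 6];  Q = [1, 3, 5, 6] / [2, 4] / [7, 8]
  Insert 7 (step 9): P = [1, 4, 7, 9] / [2, 5, 8] / [3, 6];  Q = [1, 3, 5, 6] / [2, 4, 9] / [7, 8]
Final shape: (4, 3, 2).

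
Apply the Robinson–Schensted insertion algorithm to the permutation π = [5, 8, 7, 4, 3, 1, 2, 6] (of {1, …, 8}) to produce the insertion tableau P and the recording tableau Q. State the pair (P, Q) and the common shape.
P = [1, 2, 6] / [3, 7] / [4] / [5] / [8];  Q = [1, 2, 8] / [3, 7] / [4] / [5] / [6];  common shape = (3, 2, 1, 1, 1)

Row-insert the values π_1, π_2, … into P one at a time, bumping the leftmost entry strictly greater than the inserted value down to the next row. The recording tableau Q records, in position (i, j), the step at which that cell was added to P.
  Insert 5 (step 1): P = [5];  Q = [1]
  Insert 8 (step 2): P = [5, 8];  Q = [1, 2]
  Insert 7 (step 3): P = [5, 7] / [8];  Q = [1, 2] / [3]
  Insert 4 (step 4): P = [4, 7] / [5] / [8];  Q = [1, 2] / [3] / [4]
  Insert 3 (step 5): P = [3, 7] / [4] / [5] / [8];  Q = [1, 2] / [3] / [4] / [5]
  Insert 1 (step 6): P = [1, 7] / [3] / [4] / [5] / [8];  Q = [1, 2] / [3] / [4] / [5] / [6]
  Insert 2 (step 7): P = [1, 2] / [3, 7] / [4] / [5] / [8];  Q = [1, 2] / [3, 7] / [4] / [5] / [6]
  Insert 6 (step 8): P = [1, 2, 6] / [3, 7] / [4] / [5] / [8];  Q = [1, 2, 8] / [3, 7] / [4] / [5] / [6]
Final shape: (3, 2, 1, 1, 1).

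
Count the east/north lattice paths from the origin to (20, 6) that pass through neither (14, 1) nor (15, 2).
Number of paths = 209944

Inclusion–exclusion. Total paths: C(26, 20) = 230230. Through P₁: C(15, 14)·C(11, 6) = 6930. Through P₂: C(17, 15)·C(9, 5) = 17136. Since P₁ is strictly southwest of P₂, a monotone path through both must visit P₁ then P₂; paths through both = C(15, 14)·C(2, 1)·C(9, 5) = 3780. Avoid both = 230230 − 6930 − 17136 + 3780 = 209944.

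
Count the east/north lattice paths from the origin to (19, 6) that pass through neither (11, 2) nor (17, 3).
Number of paths = 132550

Inclusion–exclusion. Total paths: C(25, 19) = 177100. Through P₁: C(13, 11)·C(12, 8) = 38610. Through P₂: C(20, 17)·C(5, 2) = 11400. Since P₁ is strictly southwest of P₂, a monotone path through both must visit P₁ then P₂; paths through both = C(13, 11)·C(7, 6)·C(5, 2) = 5460. Avoid both = 177100 − 38610 − 11400 + 5460 = 132550.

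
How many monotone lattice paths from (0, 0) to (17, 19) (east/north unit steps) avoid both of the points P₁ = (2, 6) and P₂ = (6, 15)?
Number of paths = 7502373060

Inclusion–exclusion. Total paths: C(36, 17) = 8597496600. Through P₁: C(8, 2)·C(28, 15) = 1048380480. Through P₂: C(21, 6)·C(15, 11) = 74070360. Since P₁ is strictly southwest of P₂, a monotone path through both must visit P₁ then P₂; paths through both = C(8, 2)·C(13, 4)·C(15, 11) = 27327300. Avoid both = 8597496600 − 1048380480 − 74070360 + 27327300 = 7502373060.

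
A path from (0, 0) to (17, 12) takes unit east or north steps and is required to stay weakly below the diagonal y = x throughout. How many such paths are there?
Number of paths = 17298645

By the reflection principle (André's argument), the number of monotone paths to (17, 12) with n ≤ m that never go above y = x is C(29, 17) − C(29, 18) = 51895935 − 34597290 = 17298645.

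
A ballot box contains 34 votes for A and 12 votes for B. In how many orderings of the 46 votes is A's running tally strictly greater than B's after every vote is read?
Strict-lead orderings = 18609425835

Total orderings of the 46 votes with 34 for A: C(46, 34) = 38910617655. By the Bertrand ballot formula (Cycle Lemma / reflection principle), the number of orderings in which A is strictly ahead of B throughout is (p − q)/(p + q) · C(p + q, p) = (34 − 12)/(34 + 12) · 38910617655 = 18609425835.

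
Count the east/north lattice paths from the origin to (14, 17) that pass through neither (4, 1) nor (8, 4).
Number of paths = 229941610

Inclusion–exclusion. Total paths: C(31, 14) = 265182525. Through P₁: C(5, 4)·C(26, 10) = 26558675. Through P₂: C(12, 8)·C(19, 6) = 13430340. Since P₁ is strictly southwest of P₂, a monotone path through both must visit P₁ then P₂; paths through both = C(5, 4)·C(7, 4)·C(19, 6) = 4748100. Avoid both = 265182525 − 26558675 − 13430340 + 4748100 = 229941610.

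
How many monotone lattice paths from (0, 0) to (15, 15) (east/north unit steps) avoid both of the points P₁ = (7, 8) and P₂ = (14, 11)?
Number of paths = 95282295

Inclusion–exclusion. Total paths: C(30, 15) = 155117520. Through P₁: C(15, 7)·C(15, 8) = 41409225. Through P₂: C(25, 14)·C(5, 1) = 22287000. Since P₁ is strictly southwest of P₂, a monotone path through both must visit P₁ then P₂; paths through both = C(15, 7)·C(10, 7)·C(5, 1) = 3861000. Avoid both = 155117520 − 41409225 − 22287000 + 3861000 = 95282295.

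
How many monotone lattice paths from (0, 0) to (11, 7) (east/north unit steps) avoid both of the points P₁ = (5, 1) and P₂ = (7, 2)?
Number of paths = 24012

Inclusion–exclusion. Total paths: C(18, 11) = 31824. Through P₁: C(6, 5)·C(12, 6) = 5544. Through P₂: C(9, 7)·C(9, 4) = 4536. Since P₁ is strictly southwest of P₂, a monotone path through both must visit P₁ then P₂; paths through both = C(6, 5)·C(3, 2)·C(9, 4) = 2268. Avoid both = 31824 − 5544 − 4536 + 2268 = 24012.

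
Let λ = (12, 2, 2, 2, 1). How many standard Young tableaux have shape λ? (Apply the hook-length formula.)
# SYT of shape (12, 2, 2, 2, 1) = 415701

Hook-length formula: f^λ = n! / Π hook(c), product over all cells c of the Young diagram. For λ = (12, 2, 2, 2, 1), n = 19 boxes. Hook lengths by row (left-to-right, top-to-bottom): [16, 14, 10, 9, 8, 7, 6, 5, 4, 3, 2, 1]; [5, 3]; [4, 2]; [3, 1]; [1]. Product of hooks = 292626432000. So f^λ = 19! / 292626432000 = 121645100408832000 / 292626432000 = 415701.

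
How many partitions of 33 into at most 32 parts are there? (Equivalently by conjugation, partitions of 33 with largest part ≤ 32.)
p(33, parts ≤ 32) = 10142

Use the recurrence p(n, m) = p(n, m−1) + p(n−m, m): either the largest part is < m (count p(n, m−1)) or the largest part is exactly m (remove one copy of m, count p(n−m, m)). With p(0, ·) = 1 this gives p(33, parts ≤ 32) = 10142. (By conjugating Young diagrams, this also counts partitions of 33 into at most 32 parts.)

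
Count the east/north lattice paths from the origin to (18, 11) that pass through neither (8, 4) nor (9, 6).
Number of paths = 17923490

Inclusion–exclusion. Total paths: C(29, 18) = 34597290. Through P₁: C(12, 8)·C(17, 10) = 9626760. Through P₂: C(15, 9)·C(14, 9) = 10020010. Since P₁ is strictly southwest of P₂, a monotone path through both must visit P₁ then P₂; paths through both = C(12, 8)·C(3, 1)·C(14, 9) = 2972970. Avoid both = 34597290 − 9626760 − 10020010 + 2972970 = 17923490.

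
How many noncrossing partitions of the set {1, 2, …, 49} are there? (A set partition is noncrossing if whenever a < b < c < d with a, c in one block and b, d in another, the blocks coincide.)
C_49 = 509552245179617138054608572

These noncrossing partitions are counted by the Catalan number C_n = (1/(n + 1)) · C(2n, n). For n = 49: C_49 = (1/50) · C(98, 49) = 25477612258980856902730428600/50 = 509552245179617138054608572.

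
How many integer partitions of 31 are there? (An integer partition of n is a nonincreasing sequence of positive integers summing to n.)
p(31) = 6842

Compute p(n) via the recurrence p(n, m) = p(n, m−1) + p(n−m, m), where p(n, m) counts partitions of n with all parts ≤ m and p(n) = p(n, n). The base cases are p(0, m) = 1 and p(n, 0) = 0 for n > 0. Filling the table yields p(31) = 6842. (Euler's pentagonal recurrence is an alternative.)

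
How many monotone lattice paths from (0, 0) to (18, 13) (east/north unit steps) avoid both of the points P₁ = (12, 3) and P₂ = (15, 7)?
Number of paths = 189621439

Inclusion–exclusion. Total paths: C(31, 18) = 206253075. Through P₁: C(15, 12)·C(16, 6) = 3643640. Through P₂: C(22, 15)·C(9, 3) = 14325696. Since P₁ is strictly southwest of P₂, a monotone path through both must visit P₁ then P₂; paths through both = C(15, 12)·C(7, 3)·C(9, 3) = 1337700. Avoid both = 206253075 − 3643640 − 14325696 + 1337700 = 189621439.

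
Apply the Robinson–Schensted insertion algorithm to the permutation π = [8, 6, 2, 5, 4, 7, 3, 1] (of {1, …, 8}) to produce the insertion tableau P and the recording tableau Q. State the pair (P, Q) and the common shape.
P = [1, 3, 7] / [2] / [4] / [5] / [6] / [8];  Q = [1, 4, 6] / [2] / [3] / [5] / [7] / [8];  common shape = (3, 1, 1, 1, 1, 1)

Row-insert the values π_1, π_2, … into P one at a time, bumping the leftmost entry strictly greater than the inserted value down to the next row. The recording tableau Q records, in position (i, j), the step at which that cell was added to P.
  Insert 8 (step 1): P = [8];  Q = [1]
  Insert 6 (step 2): P = [6] / [8];  Q = [1] / [2]
  Insert 2 (step 3): P = [2] / [6] / [8];  Q = [1] / [2] / [3]
  Insert 5 (step 4): P = [2, 5] / [6] / [8];  Q = [1, 4] / [2] / [3]
  Insert 4 (step 5): P = [2, 4] / [5] / [6] / [8];  Q = [1, 4] / [2] / [3] / [5]
  Insert 7 (step 6): P = [2, 4, 7] / [5] / [6] / [8];  Q = [1, 4, 6] / [2] / [3] / [5]
  Insert 3 (step 7): P = [2, 3, 7] / [4] / [5] / [6] / [8];  Q = [1, 4, 6] / [2] / [3] / [5] / [7]
  Insert 1 (step 8): P = [1, 3, 7] / [2] / [4] / [5] / [6] / [8];  Q = [1, 4, 6] / [2] / [3] / [5] / [7] / [8]
Final shape: (3, 1, 1, 1, 1, 1).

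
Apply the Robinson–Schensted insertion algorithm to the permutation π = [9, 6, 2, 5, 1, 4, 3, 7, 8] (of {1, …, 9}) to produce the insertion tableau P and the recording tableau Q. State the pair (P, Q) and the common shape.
P = [1, 3, 7, 8] / [2, 4] / [5] / [6] / [9];  Q = [1, 4, 8, 9] / [2, 6] / [3] / [5] / [7];  common shape = (4, 2, 1, 1, 1)

Row-insert the values π_1, π_2, … into P one at a time, bumping the leftmost entry strictly greater than the inserted value down to the next row. The recording tableau Q records, in position (i, j), the step at which that cell was added to P.
  Insert 9 (step 1): P = [9];  Q = [1]
  Insert 6 (step 2): P = [6] / [9];  Q = [1] / [2]
  Insert 2 (step 3): P = [2] / [6] / [9];  Q = [1] / [2] / [3]
  Insert 5 (step 4): P = [2, 5] / [6] / [9];  Q = [1, 4] / [2] / [3]
  Insert 1 (step 5): P = [1, 5] / [2] / [6] / [9];  Q = [1, 4] / [2] / [3] / [5]
  Insert 4 (step 6): P = [1, 4] / [2, 5] / [6] / [9];  Q = [1, 4] / [2, 6] / [3] / [5]
  Insert 3 (step 7): P = [1, 3] / [2, 4] / [5] / [6] / [9];  Q = [1, 4] / [2, 6] / [3] / [5] / [7]
  Insert 7 (step 8): P = [1, 3, 7] / [2, 4] / [5] / [6] / [9];  Q = [1, 4, 8] / [2, 6] / [3] / [5] / [7]
  Insert 8 (step 9): P = [1, 3, 7, 8] / [2, 4] / [5] / [6] / [9];  Q = [1, 4, 8, 9] / [2, 6] / [3] / [5] / [7]
Final shape: (4, 2, 1, 1, 1).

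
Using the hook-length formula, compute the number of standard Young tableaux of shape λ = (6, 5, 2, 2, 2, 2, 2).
# SYT of shape (6, 5, 2, 2, 2, 2, 2) = 138264672

Hook-length formula: f^λ = n! / Π hook(c), product over all cells c of the Young diagram. For λ = (6, 5, 2, 2, 2, 2, 2), n = 21 boxes. Hook lengths by row (left-to-right, top-to-bottom): [12, 11, 5, 4, 3, 1]; [10, 9, 3, 2, 1]; [6, 5]; [5, 4]; [4, 3]; [3, 2]; [2, 1]. Product of hooks = 369515520000. So f^λ = 21! / 369515520000 = 51090942171709440000 / 369515520000 = 138264672.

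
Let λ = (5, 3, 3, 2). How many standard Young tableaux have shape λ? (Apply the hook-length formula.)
# SYT of shape (5, 3, 3, 2) = 11583

Hook-length formula: f^λ = n! / Π hook(c), product over all cells c of the Young diagram. For λ = (5, 3, 3, 2), n = 13 boxes. Hook lengths by row (left-to-right, top-to-bottom): [8, 7, 5, 2, 1]; [5, 4, 2]; [4, 3, 1]; [2, 1]. Product of hooks = 537600. So f^λ = 13! / 537600 = 6227020800 / 537600 = 11583.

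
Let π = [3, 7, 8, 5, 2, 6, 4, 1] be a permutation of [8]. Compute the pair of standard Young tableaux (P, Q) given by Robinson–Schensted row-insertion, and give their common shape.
P = [1, 4, 6] / [2, 5] / [3, 8] / [7];  Q = [1, 2, 3] / [4, 6] / [5, 7] / [8];  common shape = (3, 2, 2, 1)

Row-insert the values π_1, π_2, … into P one at a time, bumping the leftmost entry strictly greater than the inserted value down to the next row. The recording tableau Q records, in position (i, j), the step at which that cell was added to P.
  Insert 3 (step 1): P = [3];  Q = [1]
  Insert 7 (step 2): P = [3, 7];  Q = [1, 2]
  Insert 8 (step 3): P = [3, 7, 8];  Q = [1, 2, 3]
  Insert 5 (step 4): P = [3, 5, 8] / [7];  Q = [1, 2, 3] / [4]
  Insert 2 (step 5): P = [2, 5, 8] / [3] / [7];  Q = [1, 2, 3] / [4] / [5]
  Insert 6 (step 6): P = [2, 5, 6] / [3, 8] / [7];  Q = [1, 2, 3] / [4, 6] / [5]
  Insert 4 (step 7): P = [2, 4, 6] / [3, 5] / [7, 8];  Q = [1, 2, 3] / [4, 6] / [5, 7]
  Insert 1 (step 8): P = [1, 4, 6] / [2, 5] / [3, 8] / [7];  Q = [1, 2, 3] / [4, 6] / [5, 7] / [8]
Final shape: (3, 2, 2, 1).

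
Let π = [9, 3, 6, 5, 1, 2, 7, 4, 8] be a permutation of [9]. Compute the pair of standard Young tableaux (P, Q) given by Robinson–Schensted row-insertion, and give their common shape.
P = [1, 2, 4, 8] / [3, 5, 7] / [6] / [9];  Q = [1, 3, 7, 9] / [2, 6, 8] / [4] / [5];  common shape = (4, 3, 1, 1)

Row-insert the values π_1, π_2, … into P one at a time, bumping the leftmost entry strictly greater than the inserted value down to the next row. The recording tableau Q records, in position (i, j), the step at which that cell was added to P.
  Insert 9 (step 1): P = [9];  Q = [1]
  Insert 3 (step 2): P = [3] / [9];  Q = [1] / [2]
  Insert 6 (step 3): P = [3, 6] / [9];  Q = [1, 3] / [2]
  Insert 5 (step 4): P = [3, 5] / [6] / [9];  Q = [1, 3] / [2] / [4]
  Insert 1 (step 5): P = [1, 5] / [3] / [6] / [9];  Q = [1, 3] / [2] / [4] / [5]
  Insert 2 (step 6): P = [1, 2] / [3, 5] / [6] / [9];  Q = [1, 3] / [2, 6] / [4] / [5]
  Insert 7 (step 7): P = [1, 2, 7] / [3, 5] / [6] / [9];  Q = [1, 3, 7] / [2, 6] / [4] / [5]
  Insert 4 (step 8): P = [1, 2, 4] / [3, 5, 7] / [6] / [9];  Q = [1, 3, 7] / [2, 6, 8] / [4] / [5]
  Insert 8 (step 9): P = [1, 2, 4, 8] / [3, 5, 7] / [6] / [9];  Q = [1, 3, 7, 9] / [2, 6, 8] / [4] / [5]
Final shape: (4, 3, 1, 1).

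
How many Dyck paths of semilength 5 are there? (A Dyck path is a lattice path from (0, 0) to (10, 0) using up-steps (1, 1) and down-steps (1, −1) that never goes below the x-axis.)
C_5 = 42

These Dyck paths are counted by the Catalan number C_n = (1/(n + 1)) · C(2n, n). For n = 5: C_5 = (1/6) · C(10, 5) = 252/6 = 42.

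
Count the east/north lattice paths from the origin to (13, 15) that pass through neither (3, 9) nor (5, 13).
Number of paths = 35443340

Inclusion–exclusion. Total paths: C(28, 13) = 37442160. Through P₁: C(12, 3)·C(16, 10) = 1761760. Through P₂: C(18, 5)·C(10, 8) = 385560. Since P₁ is strictly southwest of P₂, a monotone path through both must visit P₁ then P₂; paths through both = C(12, 3)·C(6, 2)·C(10, 8) = 148500. Avoid both = 37442160 − 1761760 − 385560 + 148500 = 35443340.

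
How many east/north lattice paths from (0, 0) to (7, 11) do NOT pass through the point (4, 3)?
Number of paths = 26049

Total paths from (0, 0) to (7, 11): C(18, 7) = 31824. Paths through (4, 3): (paths (0, 0) → (4, 3)) × (paths (4, 3) → (7, 11)) = C(7, 4) · C(11, 3) = 35 · 165 = 5775. Avoidance count = 31824 − 5775 = 26049.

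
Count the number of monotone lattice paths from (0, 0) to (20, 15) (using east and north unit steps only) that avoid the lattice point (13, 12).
Number of paths = 2623907160

Total paths from (0, 0) to (20, 15): C(35, 20) = 3247943160. Paths through (13, 12): (paths (0, 0) → (13, 12)) × (paths (13, 12) → (20, 15)) = C(25, 13) · C(10, 7) = 5200300 · 120 = 624036000. Avoidance count = 3247943160 − 624036000 = 2623907160.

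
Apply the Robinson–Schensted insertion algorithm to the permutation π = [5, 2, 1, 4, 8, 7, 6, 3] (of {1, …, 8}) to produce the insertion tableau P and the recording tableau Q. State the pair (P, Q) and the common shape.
P = [1, 3, 6] / [2, 4] / [5, 7] / [8];  Q = [1, 4, 5] / [2, 6] / [3, 7] / [8];  common shape = (3, 2, 2, 1)

Row-insert the values π_1, π_2, … into P one at a time, bumping the leftmost entry strictly greater than the inserted value down to the next row. The recording tableau Q records, in position (i, j), the step at which that cell was added to P.
  Insert 5 (step 1): P = [5];  Q = [1]
  Insert 2 (step 2): P = [2] / [5];  Q = [1] / [2]
  Insert 1 (step 3): P = [1] / [2] / [5];  Q = [1] / [2] / [3]
  Insert 4 (step 4): P = [1, 4] / [2] / [5];  Q = [1, 4] / [2] / [3]
  Insert 8 (step 5): P = [1, 4, 8] / [2] / [5];  Q = [1, 4, 5] / [2] / [3]
  Insert 7 (step 6): P = [1, 4, 7] / [2, 8] / [5];  Q = [1, 4, 5] / [2, 6] / [3]
  Insert 6 (step 7): P = [1, 4, 6] / [2, 7] / [5, 8];  Q = [1, 4, 5] / [2, 6] / [3, 7]
  Insert 3 (step 8): P = [1, 3, 6] / [2, 4] / [5, 7] / [8];  Q = [1, 4, 5] / [2, 6] / [3, 7] / [8]
Final shape: (3, 2, 2, 1).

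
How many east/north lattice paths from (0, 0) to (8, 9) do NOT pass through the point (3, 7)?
Number of paths = 21790

Total paths from (0, 0) to (8, 9): C(17, 8) = 24310. Paths through (3, 7): (paths (0, 0) → (3, 7)) × (paths (3, 7) → (8, 9)) = C(10, 3) · C(7, 5) = 120 · 21 = 2520. Avoidance count = 24310 − 2520 = 21790.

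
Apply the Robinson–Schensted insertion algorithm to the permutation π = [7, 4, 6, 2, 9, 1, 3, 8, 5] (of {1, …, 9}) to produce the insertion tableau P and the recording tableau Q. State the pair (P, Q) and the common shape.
P = [1, 3, 5] / [2, 6, 8] / [4, 9] / [7];  Q = [1, 3, 5] / [2, 7, 8] / [4, 9] / [6];  common shape = (3, 3, 2, 1)

Row-insert the values π_1, π_2, … into P one at a time, bumping the leftmost entry strictly greater than the inserted value down to the next row. The recording tableau Q records, in position (i, j), the step at which that cell was added to P.
  Insert 7 (step 1): P = [7];  Q = [1]
  Insert 4 (step 2): P = [4] / [7];  Q = [1] / [2]
  Insert 6 (step 3): P = [4, 6] / [7];  Q = [1, 3] / [2]
  Insert 2 (step 4): P = [2, 6] / [4] / [7];  Q = [1, 3] / [2] / [4]
  Insert 9 (step 5): P = [2, 6, 9] / [4] / [7];  Q = [1, 3, 5] / [2] / [4]
  Insert 1 (step 6): P = [1, 6, 9] / [2] / [4] / [7];  Q = [1, 3, 5] / [2] / [4] / [6]
  Insert 3 (step 7): P = [1, 3, 9] / [2, 6] / [4] / [7];  Q = [1, 3, 5] / [2, 7] / [4] / [6]
  Insert 8 (step 8): P = [1, 3, 8] / [2, 6, 9] / [4] / [7];  Q = [1, 3, 5] / [2, 7, 8] / [4] / [6]
  Insert 5 (step 9): P = [1, 3, 5] / [2, 6, 8] / [4, 9] / [7];  Q = [1, 3, 5] / [2, 7, 8] / [4, 9] / [6]
Final shape: (3, 3, 2, 1).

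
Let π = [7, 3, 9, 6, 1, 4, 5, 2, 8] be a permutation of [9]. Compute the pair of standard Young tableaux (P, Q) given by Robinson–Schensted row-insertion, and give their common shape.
P = [1, 2, 5, 8] / [3, 4] / [6, 9] / [7];  Q = [1, 3, 7, 9] / [2, 4] / [5, 6] / [8];  common shape = (4, 2, 2, 1)

Row-insert the values π_1, π_2, … into P one at a time, bumping the leftmost entry strictly greater than the inserted value down to the next row. The recording tableau Q records, in position (i, j), the step at which that cell was added to P.
  Insert 7 (step 1): P = [7];  Q = [1]
  Insert 3 (step 2): P = [3] / [7];  Q = [1] / [2]
  Insert 9 (step 3): P = [3, 9] / [7];  Q = [1, 3] / [2]
  Insert 6 (step 4): P = [3, 6] / [7, 9];  Q = [1, 3] / [2, 4]
  Insert 1 (step 5): P = [1, 6] / [3, 9] / [7];  Q = [1, 3] / [2, 4] / [5]
  Insert 4 (step 6): P = [1, 4] / [3, 6] / [7, 9];  Q = [1, 3] / [2, 4] / [5, 6]
  Insert 5 (step 7): P = [1, 4, 5] / [3, 6] / [7, 9];  Q = [1, 3, 7] / [2, 4] / [5, 6]
  Insert 2 (step 8): P = [1, 2, 5] / [3, 4] / [6, 9] / [7];  Q = [1, 3, 7] / [2, 4] / [5, 6] / [8]
  Insert 8 (step 9): P = [1, 2, 5, 8] / [3, 4] / [6, 9] / [7];  Q = [1, 3, 7, 9] / [2, 4] / [5, 6] / [8]
Final shape: (4, 2, 2, 1).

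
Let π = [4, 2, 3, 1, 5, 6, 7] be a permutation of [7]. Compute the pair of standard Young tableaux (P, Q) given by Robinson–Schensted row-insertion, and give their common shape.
P = [1, 3, 5, 6, 7] / [2] / [4];  Q = [1, 3, 5, 6, 7] / [2] / [4];  common shape = (5, 1, 1)

Row-insert the values π_1, π_2, … into P one at a time, bumping the leftmost entry strictly greater than the inserted value down to the next row. The recording tableau Q records, in position (i, j), the step at which that cell was added to P.
  Insert 4 (step 1): P = [4];  Q = [1]
  Insert 2 (step 2): P = [2] / [4];  Q = [1] / [2]
  Insert 3 (step 3): P = [2, 3] / [4];  Q = [1, 3] / [2]
  Insert 1 (step 4): P = [1, 3] / [2] / [4];  Q = [1, 3] / [2] / [4]
  Insert 5 (step 5): P = [1, 3, 5] / [2] / [4];  Q = [1, 3, 5] / [2] / [4]
  Insert 6 (step 6): P = [1, 3, 5, 6] / [2] / [4];  Q = [1, 3, 5, 6] / [2] / [4]
  Insert 7 (step 7): P = [1, 3, 5, 6, 7] / [2] / [4];  Q = [1, 3, 5, 6, 7] / [2] / [4]
Final shape: (5, 1, 1).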